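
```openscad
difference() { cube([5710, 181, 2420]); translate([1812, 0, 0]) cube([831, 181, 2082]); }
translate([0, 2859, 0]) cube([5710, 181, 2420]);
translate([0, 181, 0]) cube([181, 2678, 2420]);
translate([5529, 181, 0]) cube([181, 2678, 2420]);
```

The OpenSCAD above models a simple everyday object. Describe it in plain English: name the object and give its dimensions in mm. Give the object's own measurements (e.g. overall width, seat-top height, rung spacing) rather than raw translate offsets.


A single room: four walls, each 2420 mm tall and 181 mm thick, enclosing an outside footprint 5710×3040 mm (x × y), no floor or roof. The front and back walls (−y and +y sides) run the full x-width; the side walls fit between their inner faces. A door opening 831 mm wide and 2082 mm tall is cut through the front wall from the floor up, its −x edge 1812 mm from the wall's −x end.


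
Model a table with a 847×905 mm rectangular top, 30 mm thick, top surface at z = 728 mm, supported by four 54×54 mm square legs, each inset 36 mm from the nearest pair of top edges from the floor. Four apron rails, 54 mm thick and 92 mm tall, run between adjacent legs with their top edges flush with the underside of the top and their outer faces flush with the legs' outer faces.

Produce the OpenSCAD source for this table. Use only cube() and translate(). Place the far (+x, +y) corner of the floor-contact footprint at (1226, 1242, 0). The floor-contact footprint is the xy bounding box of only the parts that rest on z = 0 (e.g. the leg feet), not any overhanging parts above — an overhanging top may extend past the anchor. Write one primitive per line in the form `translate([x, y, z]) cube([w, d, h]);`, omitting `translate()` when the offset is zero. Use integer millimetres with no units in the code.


translate([415, 373, 698]) cube([847, 905, 30]);
translate([451, 409, 0]) cube([54, 54, 698]);
translate([1172, 409, 0]) cube([54, 54, 698]);
translate([451, 1188, 0]) cube([54, 54, 698]);
translate([1172, 1188, 0]) cube([54, 54, 698]);
translate([505, 409, 606]) cube([667, 54, 92]);
translate([505, 1188, 606]) cube([667, 54, 92]);
translate([451, 463, 606]) cube([54, 725, 92]);
translate([1172, 463, 606]) cube([54, 725, 92]);


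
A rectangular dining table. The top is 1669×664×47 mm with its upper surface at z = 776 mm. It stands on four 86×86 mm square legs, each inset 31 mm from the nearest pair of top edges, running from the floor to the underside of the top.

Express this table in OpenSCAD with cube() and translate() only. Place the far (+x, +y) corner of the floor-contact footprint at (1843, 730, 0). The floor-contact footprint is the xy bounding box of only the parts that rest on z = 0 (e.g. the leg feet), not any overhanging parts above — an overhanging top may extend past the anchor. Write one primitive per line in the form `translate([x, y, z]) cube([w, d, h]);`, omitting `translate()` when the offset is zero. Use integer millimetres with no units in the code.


translate([205, 97, 729]) cube([1669, 664, 47]);
translate([236, 128, 0]) cube([86, 86, 729]);
translate([1757, 128, 0]) cube([86, 86, 729]);
translate([236, 644, 0]) cube([86, 86, 729]);
translate([1757, 644, 0]) cube([86, 86, 729]);


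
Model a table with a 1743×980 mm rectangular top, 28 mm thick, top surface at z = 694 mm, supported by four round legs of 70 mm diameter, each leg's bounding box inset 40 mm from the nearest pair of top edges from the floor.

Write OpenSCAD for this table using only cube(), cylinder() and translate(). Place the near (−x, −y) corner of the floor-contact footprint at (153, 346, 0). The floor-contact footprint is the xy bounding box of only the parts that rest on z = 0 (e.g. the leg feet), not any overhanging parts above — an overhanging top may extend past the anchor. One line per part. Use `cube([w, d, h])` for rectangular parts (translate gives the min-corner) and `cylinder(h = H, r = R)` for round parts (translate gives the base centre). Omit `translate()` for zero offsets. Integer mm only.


translate([113, 306, 666]) cube([1743, 980, 28]);
translate([188, 381, 0]) cylinder(h = 666, r = 35);
translate([1781, 381, 0]) cylinder(h = 666, r = 35);
translate([188, 1211, 0]) cylinder(h = 666, r = 35);
translate([1781, 1211, 0]) cylinder(h = 666, r = 35);


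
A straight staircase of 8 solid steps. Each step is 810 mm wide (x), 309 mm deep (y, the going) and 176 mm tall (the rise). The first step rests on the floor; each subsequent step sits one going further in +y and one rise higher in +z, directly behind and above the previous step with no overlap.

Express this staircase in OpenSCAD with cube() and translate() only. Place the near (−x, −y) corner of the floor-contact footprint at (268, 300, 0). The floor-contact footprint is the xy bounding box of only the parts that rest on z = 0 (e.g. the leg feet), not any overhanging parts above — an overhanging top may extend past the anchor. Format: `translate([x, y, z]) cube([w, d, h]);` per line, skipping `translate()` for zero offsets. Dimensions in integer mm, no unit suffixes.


translate([268, 300, 0]) cube([810, 309, 176]);
translate([268, 609, 176]) cube([810, 309, 176]);
translate([268, 918, 352]) cube([810, 309, 176]);
translate([268, 1227, 528]) cube([810, 309, 176]);
translate([268, 1536, 704]) cube([810, 309, 176]);
translate([268, 1845, 880]) cube([810, 309, 176]);
translate([268, 2154, 1056]) cube([810, 309, 176]);
translate([268, 2463, 1232]) cube([810, 309, 176]);


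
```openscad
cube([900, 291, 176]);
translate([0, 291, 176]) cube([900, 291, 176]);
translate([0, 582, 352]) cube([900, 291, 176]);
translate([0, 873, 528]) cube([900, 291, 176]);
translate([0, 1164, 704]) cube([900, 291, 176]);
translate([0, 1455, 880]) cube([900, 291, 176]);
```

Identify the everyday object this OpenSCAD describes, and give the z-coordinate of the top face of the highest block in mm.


A staircase. The total rise is 1056 mm.

6 identical blocks, each offset up and back from the previous — a staircase. Each step is 176 mm tall and there are 6 of them, so the total rise is 6 × 176 = 1056 mm.


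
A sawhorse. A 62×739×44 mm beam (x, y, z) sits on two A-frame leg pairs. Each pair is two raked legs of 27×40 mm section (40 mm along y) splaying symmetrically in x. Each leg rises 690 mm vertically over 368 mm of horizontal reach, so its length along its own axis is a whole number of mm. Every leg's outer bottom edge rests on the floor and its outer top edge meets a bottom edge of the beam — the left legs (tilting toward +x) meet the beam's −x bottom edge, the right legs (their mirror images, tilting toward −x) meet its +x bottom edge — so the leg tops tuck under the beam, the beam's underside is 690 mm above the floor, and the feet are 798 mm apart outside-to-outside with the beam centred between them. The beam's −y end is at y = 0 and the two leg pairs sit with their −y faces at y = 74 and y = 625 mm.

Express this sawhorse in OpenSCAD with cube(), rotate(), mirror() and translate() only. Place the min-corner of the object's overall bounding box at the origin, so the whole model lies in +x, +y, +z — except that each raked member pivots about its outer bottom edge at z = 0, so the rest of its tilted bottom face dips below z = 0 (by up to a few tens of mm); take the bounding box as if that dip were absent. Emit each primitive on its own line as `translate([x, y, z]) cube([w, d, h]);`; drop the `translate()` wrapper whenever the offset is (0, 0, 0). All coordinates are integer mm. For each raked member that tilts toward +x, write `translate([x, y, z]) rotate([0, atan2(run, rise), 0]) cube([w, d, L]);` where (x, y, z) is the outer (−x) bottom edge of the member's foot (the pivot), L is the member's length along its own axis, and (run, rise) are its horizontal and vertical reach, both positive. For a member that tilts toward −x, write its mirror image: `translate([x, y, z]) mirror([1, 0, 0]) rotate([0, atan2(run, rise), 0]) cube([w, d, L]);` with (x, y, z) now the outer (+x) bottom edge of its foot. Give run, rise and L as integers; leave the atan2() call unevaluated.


translate([368, 0, 690]) cube([62, 739, 44]);
translate([0, 74, 0]) rotate([0, atan2(368, 690), 0]) cube([27, 40, 782]);
translate([798, 74, 0]) mirror([1, 0, 0]) rotate([0, atan2(368, 690), 0]) cube([27, 40, 782]);
translate([0, 625, 0]) rotate([0, atan2(368, 690), 0]) cube([27, 40, 782]);
translate([798, 625, 0]) mirror([1, 0, 0]) rotate([0, atan2(368, 690), 0]) cube([27, 40, 782]);


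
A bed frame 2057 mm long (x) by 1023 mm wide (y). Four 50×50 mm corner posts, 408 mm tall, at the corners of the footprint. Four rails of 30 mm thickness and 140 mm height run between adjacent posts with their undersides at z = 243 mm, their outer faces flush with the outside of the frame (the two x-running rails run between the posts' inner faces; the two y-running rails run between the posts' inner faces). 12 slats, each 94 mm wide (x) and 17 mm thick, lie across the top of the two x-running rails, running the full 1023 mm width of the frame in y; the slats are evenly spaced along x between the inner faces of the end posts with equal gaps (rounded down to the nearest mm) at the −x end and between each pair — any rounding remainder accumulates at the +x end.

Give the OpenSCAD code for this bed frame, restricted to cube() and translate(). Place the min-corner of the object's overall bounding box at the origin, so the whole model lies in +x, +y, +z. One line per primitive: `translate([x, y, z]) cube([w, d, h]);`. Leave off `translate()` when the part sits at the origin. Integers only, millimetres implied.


cube([50, 50, 408]);
translate([0, 973, 0]) cube([50, 50, 408]);
translate([2007, 0, 0]) cube([50, 50, 408]);
translate([2007, 973, 0]) cube([50, 50, 408]);
translate([50, 0, 243]) cube([1957, 30, 140]);
translate([50, 993, 243]) cube([1957, 30, 140]);
translate([0, 50, 243]) cube([30, 923, 140]);
translate([2027, 50, 243]) cube([30, 923, 140]);
translate([113, 0, 383]) cube([94, 1023, 17]);
translate([270, 0, 383]) cube([94, 1023, 17]);
translate([427, 0, 383]) cube([94, 1023, 17]);
translate([584, 0, 383]) cube([94, 1023, 17]);
translate([741, 0, 383]) cube([94, 1023, 17]);
translate([898, 0, 383]) cube([94, 1023, 17]);
translate([1055, 0, 383]) cube([94, 1023, 17]);
translate([1212, 0, 383]) cube([94, 1023, 17]);
translate([1369, 0, 383]) cube([94, 1023, 17]);
translate([1526, 0, 383]) cube([94, 1023, 17]);
translate([1683, 0, 383]) cube([94, 1023, 17]);
translate([1840, 0, 383]) cube([94, 1023, 17]);


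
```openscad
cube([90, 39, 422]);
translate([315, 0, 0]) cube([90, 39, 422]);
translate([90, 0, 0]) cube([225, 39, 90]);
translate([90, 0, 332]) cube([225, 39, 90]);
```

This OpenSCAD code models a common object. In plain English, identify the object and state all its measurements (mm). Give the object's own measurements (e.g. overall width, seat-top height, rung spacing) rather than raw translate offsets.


A rectangular picture frame lying in the x–z plane (depth along y). The opening is 225 mm wide (x) by 242 mm tall (z), surrounded by a border 90 mm wide on all four sides. The frame is 39 mm deep and is made of two full-height vertical stiles with two horizontal rails fitted between them.


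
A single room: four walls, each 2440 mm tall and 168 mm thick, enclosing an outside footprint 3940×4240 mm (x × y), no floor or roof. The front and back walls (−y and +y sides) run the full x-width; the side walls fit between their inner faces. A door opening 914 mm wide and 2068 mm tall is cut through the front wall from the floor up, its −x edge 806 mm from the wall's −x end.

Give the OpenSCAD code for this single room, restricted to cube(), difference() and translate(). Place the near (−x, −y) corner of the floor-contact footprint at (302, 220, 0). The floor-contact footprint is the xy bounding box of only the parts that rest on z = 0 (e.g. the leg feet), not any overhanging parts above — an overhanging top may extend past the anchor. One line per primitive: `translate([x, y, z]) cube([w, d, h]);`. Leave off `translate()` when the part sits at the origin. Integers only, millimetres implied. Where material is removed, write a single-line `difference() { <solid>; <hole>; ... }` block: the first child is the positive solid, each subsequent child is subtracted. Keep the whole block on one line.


difference() { translate([302, 220, 0]) cube([3940, 168, 2440]); translate([1108, 220, 0]) cube([914, 168, 2068]); }
translate([302, 4292, 0]) cube([3940, 168, 2440]);
translate([302, 388, 0]) cube([168, 3904, 2440]);
translate([4074, 388, 0]) cube([168, 3904, 2440]);


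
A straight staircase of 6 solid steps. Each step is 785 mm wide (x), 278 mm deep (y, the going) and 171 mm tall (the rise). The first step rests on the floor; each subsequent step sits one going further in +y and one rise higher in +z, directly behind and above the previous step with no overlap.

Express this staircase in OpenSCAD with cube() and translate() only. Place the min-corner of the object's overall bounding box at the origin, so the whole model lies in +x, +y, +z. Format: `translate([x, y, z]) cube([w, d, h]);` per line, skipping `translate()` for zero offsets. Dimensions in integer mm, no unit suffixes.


cube([785, 278, 171]);
translate([0, 278, 171]) cube([785, 278, 171]);
translate([0, 556, 342]) cube([785, 278, 171]);
translate([0, 834, 513]) cube([785, 278, 171]);
translate([0, 1112, 684]) cube([785, 278, 171]);
translate([0, 1390, 855]) cube([785, 278, 171]);


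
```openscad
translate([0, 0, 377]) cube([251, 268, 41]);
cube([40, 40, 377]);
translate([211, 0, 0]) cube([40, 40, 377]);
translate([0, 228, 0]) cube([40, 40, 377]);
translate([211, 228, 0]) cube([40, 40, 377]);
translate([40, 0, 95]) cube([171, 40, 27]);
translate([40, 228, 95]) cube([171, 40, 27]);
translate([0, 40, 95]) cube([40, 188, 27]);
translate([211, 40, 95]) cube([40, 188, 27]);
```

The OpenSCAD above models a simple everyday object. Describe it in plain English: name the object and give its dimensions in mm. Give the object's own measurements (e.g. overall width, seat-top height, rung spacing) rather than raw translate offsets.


A four-legged stool. The seat is a 251×268×41 mm slab whose top surface is at z = 418 mm; four square legs, each 40×40 mm in cross-section, run from the floor (z = 0) to the underside of the seat, each flush with a corner of the seat. Four stretchers, 40 mm wide and 27 mm tall, connect adjacent legs with their undersides at z = 95 mm, each running between the inner faces of the legs it joins and aligned with the legs' outer faces on the other axis.


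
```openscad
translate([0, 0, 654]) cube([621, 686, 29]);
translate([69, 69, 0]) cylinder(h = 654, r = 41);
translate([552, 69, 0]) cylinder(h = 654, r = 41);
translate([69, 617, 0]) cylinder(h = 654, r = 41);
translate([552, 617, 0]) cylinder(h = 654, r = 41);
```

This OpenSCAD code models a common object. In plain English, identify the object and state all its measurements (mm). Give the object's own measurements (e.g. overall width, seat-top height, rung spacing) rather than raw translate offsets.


A table: top 621 mm (x) × 686 mm (y), 29 mm thick, upper face at z = 683 mm, on four round legs of 82 mm diameter, each leg's bounding box inset 28 mm from the nearest pair of top edges from z = 0 to the bottom of the top.


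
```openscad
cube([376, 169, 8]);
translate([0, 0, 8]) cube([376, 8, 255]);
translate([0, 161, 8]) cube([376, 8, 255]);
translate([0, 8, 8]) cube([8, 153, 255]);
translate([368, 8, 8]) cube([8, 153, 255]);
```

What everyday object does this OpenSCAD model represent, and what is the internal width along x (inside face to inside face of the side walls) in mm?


An open box. The internal width is 360 mm.

A 376×169 base slab with four walls standing on it — an open box. The base is 376 mm wide and the walls are 8 mm thick, so the internal width is 376 − 2 × 8 = 360 mm.


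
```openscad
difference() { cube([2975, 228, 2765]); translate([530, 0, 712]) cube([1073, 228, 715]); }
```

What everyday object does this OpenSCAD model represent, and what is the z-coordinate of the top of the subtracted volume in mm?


A wall with a window opening. The window head height is 1427 mm.

A wall with a rectangular opening subtracted — a window. Sill at z = 712, opening 715 mm tall, so the head is at 712 + 715 = 1427 mm.


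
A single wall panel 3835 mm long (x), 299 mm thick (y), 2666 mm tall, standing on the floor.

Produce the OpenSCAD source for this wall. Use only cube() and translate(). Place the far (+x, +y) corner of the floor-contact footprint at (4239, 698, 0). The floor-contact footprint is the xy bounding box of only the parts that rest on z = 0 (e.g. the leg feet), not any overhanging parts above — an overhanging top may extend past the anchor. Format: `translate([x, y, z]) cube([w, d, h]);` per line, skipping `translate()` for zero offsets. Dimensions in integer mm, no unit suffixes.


translate([404, 399, 0]) cube([3835, 299, 2666]);


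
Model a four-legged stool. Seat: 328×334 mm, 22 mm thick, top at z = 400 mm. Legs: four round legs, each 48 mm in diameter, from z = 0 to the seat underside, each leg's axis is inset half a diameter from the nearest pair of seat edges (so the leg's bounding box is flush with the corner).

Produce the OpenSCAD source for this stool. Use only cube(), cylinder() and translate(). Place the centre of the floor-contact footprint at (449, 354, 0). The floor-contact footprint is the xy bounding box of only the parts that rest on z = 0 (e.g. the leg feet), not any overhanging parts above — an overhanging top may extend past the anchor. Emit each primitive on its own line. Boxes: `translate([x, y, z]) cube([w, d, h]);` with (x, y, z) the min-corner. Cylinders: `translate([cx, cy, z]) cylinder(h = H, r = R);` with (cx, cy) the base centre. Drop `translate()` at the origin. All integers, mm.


translate([285, 187, 378]) cube([328, 334, 22]);
translate([309, 211, 0]) cylinder(h = 378, r = 24);
translate([589, 211, 0]) cylinder(h = 378, r = 24);
translate([309, 497, 0]) cylinder(h = 378, r = 24);
translate([589, 497, 0]) cylinder(h = 378, r = 24);


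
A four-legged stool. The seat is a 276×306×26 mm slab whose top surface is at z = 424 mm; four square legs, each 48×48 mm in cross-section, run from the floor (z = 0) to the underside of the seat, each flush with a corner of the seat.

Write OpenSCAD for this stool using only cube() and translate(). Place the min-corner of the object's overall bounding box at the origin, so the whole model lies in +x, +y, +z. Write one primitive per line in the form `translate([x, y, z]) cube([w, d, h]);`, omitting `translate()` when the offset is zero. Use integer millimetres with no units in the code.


// leg_h = 424 - 26 = 398
translate([0, 0, 398]) cube([276, 306, 26]);
cube([48, 48, 398]);
translate([228, 0, 0]) cube([48, 48, 398]);
translate([0, 258, 0]) cube([48, 48, 398]);
translate([228, 258, 0]) cube([48, 48, 398]);


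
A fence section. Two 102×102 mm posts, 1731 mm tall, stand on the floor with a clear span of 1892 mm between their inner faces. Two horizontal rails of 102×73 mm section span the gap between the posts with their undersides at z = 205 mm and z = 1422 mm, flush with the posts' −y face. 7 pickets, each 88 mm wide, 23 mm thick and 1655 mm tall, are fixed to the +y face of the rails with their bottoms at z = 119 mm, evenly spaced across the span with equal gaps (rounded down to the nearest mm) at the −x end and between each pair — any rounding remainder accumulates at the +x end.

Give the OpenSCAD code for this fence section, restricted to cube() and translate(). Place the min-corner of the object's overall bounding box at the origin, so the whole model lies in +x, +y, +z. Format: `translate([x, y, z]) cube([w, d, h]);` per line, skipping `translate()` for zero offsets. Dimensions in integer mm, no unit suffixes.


cube([102, 102, 1731]);
translate([1994, 0, 0]) cube([102, 102, 1731]);
translate([102, 0, 205]) cube([1892, 102, 73]);
translate([102, 0, 1422]) cube([1892, 102, 73]);
translate([261, 102, 119]) cube([88, 23, 1655]);
translate([508, 102, 119]) cube([88, 23, 1655]);
translate([755, 102, 119]) cube([88, 23, 1655]);
translate([1002, 102, 119]) cube([88, 23, 1655]);
translate([1249, 102, 119]) cube([88, 23, 1655]);
translate([1496, 102, 119]) cube([88, 23, 1655]);
translate([1743, 102, 119]) cube([88, 23, 1655]);


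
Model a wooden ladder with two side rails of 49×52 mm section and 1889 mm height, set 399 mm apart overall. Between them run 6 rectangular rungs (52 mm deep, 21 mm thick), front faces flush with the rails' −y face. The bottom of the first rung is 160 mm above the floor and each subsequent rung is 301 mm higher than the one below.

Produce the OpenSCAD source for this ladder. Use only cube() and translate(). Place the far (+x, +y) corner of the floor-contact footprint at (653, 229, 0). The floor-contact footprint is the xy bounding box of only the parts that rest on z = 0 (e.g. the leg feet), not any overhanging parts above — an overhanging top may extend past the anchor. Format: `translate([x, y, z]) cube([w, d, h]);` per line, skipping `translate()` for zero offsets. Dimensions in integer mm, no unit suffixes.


translate([254, 177, 0]) cube([49, 52, 1889]);
translate([604, 177, 0]) cube([49, 52, 1889]);
translate([303, 177, 160]) cube([301, 52, 21]);
translate([303, 177, 461]) cube([301, 52, 21]);
translate([303, 177, 762]) cube([301, 52, 21]);
translate([303, 177, 1063]) cube([301, 52, 21]);
translate([303, 177, 1364]) cube([301, 52, 21]);
translate([303, 177, 1665]) cube([301, 52, 21]);


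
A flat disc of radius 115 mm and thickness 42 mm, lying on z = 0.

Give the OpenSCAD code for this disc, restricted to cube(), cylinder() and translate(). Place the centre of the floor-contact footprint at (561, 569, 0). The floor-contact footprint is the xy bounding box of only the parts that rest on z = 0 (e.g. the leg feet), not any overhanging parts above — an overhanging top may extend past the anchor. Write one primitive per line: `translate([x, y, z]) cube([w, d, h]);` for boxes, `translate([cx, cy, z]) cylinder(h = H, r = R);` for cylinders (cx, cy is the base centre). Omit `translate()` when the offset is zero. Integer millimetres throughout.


translate([561, 569, 0]) cylinder(h = 42, r = 115);


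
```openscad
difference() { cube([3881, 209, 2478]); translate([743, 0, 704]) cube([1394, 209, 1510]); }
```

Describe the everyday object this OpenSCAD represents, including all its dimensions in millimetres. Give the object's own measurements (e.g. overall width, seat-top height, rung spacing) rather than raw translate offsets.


A wall 3881 mm long (x), 209 mm thick (y), 2478 mm tall, with a rectangular window opening cut through it. The opening is 1394 mm wide and 1510 mm tall; its sill is at z = 704 mm and its near (−x) edge is 743 mm from the wall's −x end. The opening passes through the full wall thickness.


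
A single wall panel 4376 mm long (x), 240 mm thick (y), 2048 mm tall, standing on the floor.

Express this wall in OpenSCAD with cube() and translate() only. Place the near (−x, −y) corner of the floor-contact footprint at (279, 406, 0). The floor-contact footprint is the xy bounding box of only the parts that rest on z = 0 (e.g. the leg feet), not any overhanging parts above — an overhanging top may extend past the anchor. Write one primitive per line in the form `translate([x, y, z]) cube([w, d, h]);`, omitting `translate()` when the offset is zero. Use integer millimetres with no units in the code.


translate([279, 406, 0]) cube([4376, 240, 2048]);


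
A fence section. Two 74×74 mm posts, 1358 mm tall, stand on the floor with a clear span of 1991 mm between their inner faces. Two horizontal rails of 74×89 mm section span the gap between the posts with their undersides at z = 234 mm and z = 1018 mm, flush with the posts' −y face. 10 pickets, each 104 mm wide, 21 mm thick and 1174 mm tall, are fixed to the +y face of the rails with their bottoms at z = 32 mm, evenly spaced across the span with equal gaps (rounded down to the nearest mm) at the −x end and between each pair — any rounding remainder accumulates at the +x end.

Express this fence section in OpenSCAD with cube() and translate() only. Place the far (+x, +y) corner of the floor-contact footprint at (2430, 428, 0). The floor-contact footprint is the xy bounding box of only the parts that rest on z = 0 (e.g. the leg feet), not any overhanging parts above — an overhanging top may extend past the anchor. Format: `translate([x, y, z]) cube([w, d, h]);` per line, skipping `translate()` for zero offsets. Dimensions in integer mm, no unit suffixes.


translate([291, 354, 0]) cube([74, 74, 1358]);
translate([2356, 354, 0]) cube([74, 74, 1358]);
translate([365, 354, 234]) cube([1991, 74, 89]);
translate([365, 354, 1018]) cube([1991, 74, 89]);
translate([451, 428, 32]) cube([104, 21, 1174]);
translate([641, 428, 32]) cube([104, 21, 1174]);
translate([831, 428, 32]) cube([104, 21, 1174]);
translate([1021, 428, 32]) cube([104, 21, 1174]);
translate([1211, 428, 32]) cube([104, 21, 1174]);
translate([1401, 428, 32]) cube([104, 21, 1174]);
translate([1591, 428, 32]) cube([104, 21, 1174]);
translate([1781, 428, 32]) cube([104, 21, 1174]);
translate([1971, 428, 32]) cube([104, 21, 1174]);
translate([2161, 428, 32]) cube([104, 21, 1174]);


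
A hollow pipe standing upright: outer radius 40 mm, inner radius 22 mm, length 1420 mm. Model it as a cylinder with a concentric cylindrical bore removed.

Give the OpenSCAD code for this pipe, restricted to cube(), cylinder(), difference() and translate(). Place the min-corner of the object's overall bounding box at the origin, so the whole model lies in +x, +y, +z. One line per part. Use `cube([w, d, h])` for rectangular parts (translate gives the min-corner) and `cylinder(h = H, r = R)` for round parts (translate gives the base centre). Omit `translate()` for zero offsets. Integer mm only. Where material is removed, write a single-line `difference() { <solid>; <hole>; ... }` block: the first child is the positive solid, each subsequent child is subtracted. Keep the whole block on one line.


difference() { translate([40, 40, 0]) cylinder(h = 1420, r = 40); translate([40, 40, 0]) cylinder(h = 1420, r = 22); }


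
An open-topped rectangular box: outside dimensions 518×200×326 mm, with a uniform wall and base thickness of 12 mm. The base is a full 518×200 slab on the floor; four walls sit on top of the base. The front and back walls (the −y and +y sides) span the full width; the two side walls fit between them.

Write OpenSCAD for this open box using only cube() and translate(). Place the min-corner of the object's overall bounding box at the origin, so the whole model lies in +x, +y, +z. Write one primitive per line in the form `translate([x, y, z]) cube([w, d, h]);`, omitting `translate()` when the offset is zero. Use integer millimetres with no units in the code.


cube([518, 200, 12]);
translate([0, 0, 12]) cube([518, 12, 314]);
translate([0, 188, 12]) cube([518, 12, 314]);
translate([0, 12, 12]) cube([12, 176, 314]);
translate([506, 12, 12]) cube([12, 176, 314]);


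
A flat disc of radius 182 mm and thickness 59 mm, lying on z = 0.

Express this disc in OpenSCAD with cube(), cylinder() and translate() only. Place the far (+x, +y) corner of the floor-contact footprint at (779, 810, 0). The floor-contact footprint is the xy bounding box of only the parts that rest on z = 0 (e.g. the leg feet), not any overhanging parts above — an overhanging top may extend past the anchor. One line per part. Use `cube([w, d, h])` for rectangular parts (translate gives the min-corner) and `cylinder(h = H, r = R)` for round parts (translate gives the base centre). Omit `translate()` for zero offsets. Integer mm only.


translate([597, 628, 0]) cylinder(h = 59, r = 182);


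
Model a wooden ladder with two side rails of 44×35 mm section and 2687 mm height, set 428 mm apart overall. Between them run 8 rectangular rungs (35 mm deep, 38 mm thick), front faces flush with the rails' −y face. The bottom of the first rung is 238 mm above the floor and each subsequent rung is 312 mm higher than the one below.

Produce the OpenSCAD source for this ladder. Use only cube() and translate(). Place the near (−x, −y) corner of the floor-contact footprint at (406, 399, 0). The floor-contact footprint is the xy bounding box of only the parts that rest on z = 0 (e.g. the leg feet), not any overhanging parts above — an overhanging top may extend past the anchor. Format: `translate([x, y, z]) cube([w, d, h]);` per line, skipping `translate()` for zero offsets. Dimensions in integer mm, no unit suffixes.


translate([406, 399, 0]) cube([44, 35, 2687]);
translate([790, 399, 0]) cube([44, 35, 2687]);
translate([450, 399, 238]) cube([340, 35, 38]);
translate([450, 399, 550]) cube([340, 35, 38]);
translate([450, 399, 862]) cube([340, 35, 38]);
translate([450, 399, 1174]) cube([340, 35, 38]);
translate([450, 399, 1486]) cube([340, 35, 38]);
translate([450, 399, 1798]) cube([340, 35, 38]);
translate([450, 399, 2110]) cube([340, 35, 38]);
translate([450, 399, 2422]) cube([340, 35, 38]);


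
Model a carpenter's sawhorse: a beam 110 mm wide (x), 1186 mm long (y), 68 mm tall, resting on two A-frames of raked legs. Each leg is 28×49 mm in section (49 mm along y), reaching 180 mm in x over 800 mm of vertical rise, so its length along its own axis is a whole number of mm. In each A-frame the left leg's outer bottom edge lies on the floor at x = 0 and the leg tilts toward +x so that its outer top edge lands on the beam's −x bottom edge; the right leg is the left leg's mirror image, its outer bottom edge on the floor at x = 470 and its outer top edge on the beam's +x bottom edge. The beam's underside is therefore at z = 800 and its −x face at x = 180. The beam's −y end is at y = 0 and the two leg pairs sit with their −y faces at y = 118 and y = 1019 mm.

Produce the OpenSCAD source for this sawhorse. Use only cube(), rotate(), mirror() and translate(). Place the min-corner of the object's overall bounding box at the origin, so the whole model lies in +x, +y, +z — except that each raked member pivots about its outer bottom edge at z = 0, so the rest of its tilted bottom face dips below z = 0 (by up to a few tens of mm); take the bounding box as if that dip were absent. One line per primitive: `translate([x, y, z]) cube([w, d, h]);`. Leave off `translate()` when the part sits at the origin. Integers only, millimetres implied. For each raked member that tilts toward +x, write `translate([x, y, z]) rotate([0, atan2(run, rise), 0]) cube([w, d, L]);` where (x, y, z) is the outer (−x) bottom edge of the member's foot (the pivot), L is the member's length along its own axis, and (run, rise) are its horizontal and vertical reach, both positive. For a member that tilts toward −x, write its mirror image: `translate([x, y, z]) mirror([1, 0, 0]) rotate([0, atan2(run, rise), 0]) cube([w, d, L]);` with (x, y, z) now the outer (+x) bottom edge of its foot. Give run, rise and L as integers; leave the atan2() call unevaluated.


translate([180, 0, 800]) cube([110, 1186, 68]);
translate([0, 118, 0]) rotate([0, atan2(180, 800), 0]) cube([28, 49, 820]);
translate([470, 118, 0]) mirror([1, 0, 0]) rotate([0, atan2(180, 800), 0]) cube([28, 49, 820]);
translate([0, 1019, 0]) rotate([0, atan2(180, 800), 0]) cube([28, 49, 820]);
translate([470, 1019, 0]) mirror([1, 0, 0]) rotate([0, atan2(180, 800), 0]) cube([28, 49, 820]);


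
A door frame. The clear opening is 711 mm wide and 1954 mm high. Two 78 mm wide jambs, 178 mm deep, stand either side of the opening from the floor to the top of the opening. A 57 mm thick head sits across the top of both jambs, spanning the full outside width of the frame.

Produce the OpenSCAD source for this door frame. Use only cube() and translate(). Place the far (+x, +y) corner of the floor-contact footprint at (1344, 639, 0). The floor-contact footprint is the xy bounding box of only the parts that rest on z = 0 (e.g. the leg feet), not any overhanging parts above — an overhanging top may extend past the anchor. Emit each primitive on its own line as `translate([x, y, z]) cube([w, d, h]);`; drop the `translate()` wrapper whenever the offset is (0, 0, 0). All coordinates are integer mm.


translate([477, 461, 0]) cube([78, 178, 1954]);
translate([1266, 461, 0]) cube([78, 178, 1954]);
translate([477, 461, 1954]) cube([867, 178, 57]);


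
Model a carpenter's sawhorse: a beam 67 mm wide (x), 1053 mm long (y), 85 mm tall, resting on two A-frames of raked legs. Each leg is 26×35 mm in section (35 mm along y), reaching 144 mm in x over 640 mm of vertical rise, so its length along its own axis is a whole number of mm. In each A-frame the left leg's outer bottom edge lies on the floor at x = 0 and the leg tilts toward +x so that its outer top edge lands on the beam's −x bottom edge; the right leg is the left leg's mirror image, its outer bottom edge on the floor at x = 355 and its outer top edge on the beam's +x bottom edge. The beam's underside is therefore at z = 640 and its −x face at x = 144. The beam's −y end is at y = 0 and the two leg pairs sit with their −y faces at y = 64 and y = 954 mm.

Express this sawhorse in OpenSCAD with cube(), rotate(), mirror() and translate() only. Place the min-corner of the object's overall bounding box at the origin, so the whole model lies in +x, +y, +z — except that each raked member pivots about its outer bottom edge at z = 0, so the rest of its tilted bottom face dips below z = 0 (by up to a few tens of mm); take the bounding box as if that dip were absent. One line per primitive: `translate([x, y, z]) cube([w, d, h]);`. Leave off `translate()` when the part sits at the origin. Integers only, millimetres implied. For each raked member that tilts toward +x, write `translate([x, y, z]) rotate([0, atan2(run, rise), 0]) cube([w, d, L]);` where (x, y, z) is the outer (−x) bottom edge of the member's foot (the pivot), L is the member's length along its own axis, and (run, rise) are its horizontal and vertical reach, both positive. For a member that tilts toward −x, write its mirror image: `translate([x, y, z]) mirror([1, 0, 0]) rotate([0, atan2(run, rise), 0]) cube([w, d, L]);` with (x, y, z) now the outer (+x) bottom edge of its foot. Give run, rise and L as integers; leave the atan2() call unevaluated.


translate([144, 0, 640]) cube([67, 1053, 85]);
translate([0, 64, 0]) rotate([0, atan2(144, 640), 0]) cube([26, 35, 656]);
translate([355, 64, 0]) mirror([1, 0, 0]) rotate([0, atan2(144, 640), 0]) cube([26, 35, 656]);
translate([0, 954, 0]) rotate([0, atan2(144, 640), 0]) cube([26, 35, 656]);
translate([355, 954, 0]) mirror([1, 0, 0]) rotate([0, atan2(144, 640), 0]) cube([26, 35, 656]);


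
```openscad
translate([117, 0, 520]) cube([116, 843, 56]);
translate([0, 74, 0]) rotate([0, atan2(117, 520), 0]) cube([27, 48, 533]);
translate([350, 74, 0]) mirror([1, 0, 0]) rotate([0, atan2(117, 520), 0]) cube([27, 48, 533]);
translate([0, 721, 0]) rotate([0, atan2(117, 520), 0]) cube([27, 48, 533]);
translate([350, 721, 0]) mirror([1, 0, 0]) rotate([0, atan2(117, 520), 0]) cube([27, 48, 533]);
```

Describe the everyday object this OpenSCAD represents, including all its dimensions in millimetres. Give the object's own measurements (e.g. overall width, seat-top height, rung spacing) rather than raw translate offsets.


A sawhorse. A 116×843×56 mm beam (x, y, z) sits on two A-frame leg pairs. Each pair is two raked legs of 27×48 mm section (48 mm along y) splaying symmetrically in x. Each leg rises 520 mm vertically over 117 mm of horizontal reach and is 533 mm long along its own axis. Every leg's outer bottom edge rests on the floor and its outer top edge meets a bottom edge of the beam — the left legs (tilting toward +x) meet the beam's −x bottom edge, the right legs (their mirror images, tilting toward −x) meet its +x bottom edge — so the leg tops tuck under the beam, the beam's underside is 520 mm above the floor, and the feet are 350 mm apart outside-to-outside with the beam centred between them. The two leg pairs are set in 74 mm from either end of the beam.


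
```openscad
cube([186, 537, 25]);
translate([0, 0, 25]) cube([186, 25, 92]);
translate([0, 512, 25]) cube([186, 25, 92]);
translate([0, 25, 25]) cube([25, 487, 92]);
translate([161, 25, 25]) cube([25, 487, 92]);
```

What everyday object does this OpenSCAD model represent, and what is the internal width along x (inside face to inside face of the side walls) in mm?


An open box. The internal width is 136 mm.

A 186×537 base slab with four walls standing on it — an open box. The base is 186 mm wide and the walls are 25 mm thick, so the internal width is 186 − 2 × 25 = 136 mm.


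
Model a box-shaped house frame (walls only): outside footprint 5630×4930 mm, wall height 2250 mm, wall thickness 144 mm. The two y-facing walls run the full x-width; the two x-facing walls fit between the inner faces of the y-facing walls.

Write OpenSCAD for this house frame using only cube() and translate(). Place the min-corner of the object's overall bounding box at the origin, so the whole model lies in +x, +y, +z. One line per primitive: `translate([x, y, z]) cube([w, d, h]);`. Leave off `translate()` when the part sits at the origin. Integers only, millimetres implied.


cube([5630, 144, 2250]);
translate([0, 4786, 0]) cube([5630, 144, 2250]);
translate([0, 144, 0]) cube([144, 4642, 2250]);
translate([5486, 144, 0]) cube([144, 4642, 2250]);


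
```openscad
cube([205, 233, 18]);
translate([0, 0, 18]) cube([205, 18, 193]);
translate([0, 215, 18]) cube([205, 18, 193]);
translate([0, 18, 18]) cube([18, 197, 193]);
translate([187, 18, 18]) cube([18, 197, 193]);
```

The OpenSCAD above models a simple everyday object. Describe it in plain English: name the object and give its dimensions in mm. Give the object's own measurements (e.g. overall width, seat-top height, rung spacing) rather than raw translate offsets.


An open-topped rectangular box: outside dimensions 205×233×211 mm, with a uniform wall and base thickness of 18 mm. The base is a full 205×233 slab on the floor; four walls sit on top of the base. The front and back walls (the −y and +y sides) span the full width; the two side walls fit between them.


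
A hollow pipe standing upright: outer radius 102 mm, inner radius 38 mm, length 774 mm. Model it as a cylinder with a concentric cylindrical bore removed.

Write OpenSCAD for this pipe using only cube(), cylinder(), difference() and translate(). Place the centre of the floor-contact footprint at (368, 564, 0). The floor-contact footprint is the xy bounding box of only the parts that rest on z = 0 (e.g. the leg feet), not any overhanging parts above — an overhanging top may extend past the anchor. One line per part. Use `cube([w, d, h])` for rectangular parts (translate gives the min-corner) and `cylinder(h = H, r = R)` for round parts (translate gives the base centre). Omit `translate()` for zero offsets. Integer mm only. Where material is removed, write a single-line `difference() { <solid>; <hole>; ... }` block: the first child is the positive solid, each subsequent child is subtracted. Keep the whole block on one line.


difference() { translate([368, 564, 0]) cylinder(h = 774, r = 102); translate([368, 564, 0]) cylinder(h = 774, r = 38); }


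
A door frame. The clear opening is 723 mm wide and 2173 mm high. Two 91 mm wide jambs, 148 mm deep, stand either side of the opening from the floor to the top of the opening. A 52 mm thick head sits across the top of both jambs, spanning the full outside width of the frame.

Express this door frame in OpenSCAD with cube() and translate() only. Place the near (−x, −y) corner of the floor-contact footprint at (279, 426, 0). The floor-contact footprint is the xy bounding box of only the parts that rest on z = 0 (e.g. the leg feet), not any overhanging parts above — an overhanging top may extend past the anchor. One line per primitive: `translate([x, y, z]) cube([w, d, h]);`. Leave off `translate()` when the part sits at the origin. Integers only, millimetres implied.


translate([279, 426, 0]) cube([91, 148, 2173]);
translate([1093, 426, 0]) cube([91, 148, 2173]);
translate([279, 426, 2173]) cube([905, 148, 52]);
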